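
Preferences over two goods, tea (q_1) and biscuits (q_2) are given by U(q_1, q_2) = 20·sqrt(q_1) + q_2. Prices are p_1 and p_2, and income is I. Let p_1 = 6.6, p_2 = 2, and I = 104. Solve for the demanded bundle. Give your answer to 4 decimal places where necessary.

Utility is quasi-linear in q_2; the FOC for q_1 is 10/√q_1 = p_1/p_2.
Thus q_1* = (10·p_2/p_1)² — independent of I — with the rest of income spent on q_2.
Plugging in: q_1* = (10·2/6.6)² = 9.1827, q_2* = 21.697.

q_1* = 9.1827, q_2* = 21.697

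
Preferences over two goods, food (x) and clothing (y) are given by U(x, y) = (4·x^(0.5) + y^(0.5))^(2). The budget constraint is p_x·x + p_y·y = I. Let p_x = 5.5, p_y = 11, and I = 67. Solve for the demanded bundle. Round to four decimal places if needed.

MU_x ∝ 4·x^(-0.5), MU_y ∝ y^(-0.5), so MRS = 4·(y/x)^(0.5) = p_x/p_y.
Solve for the ratio: y/x = [(1/4)·p_x/p_y]^(2).
Substitute y = (y/x)·x into the budget: x* = I/(p_x + p_y·(y/x)).
Numerically y/x = 0.015625, so x* = 67/(5.5 + 11·0.015625) = 11.8127 and y* = 0.015625·11.8127 = 0.1846.

x* = 11.8127, y* = 0.1846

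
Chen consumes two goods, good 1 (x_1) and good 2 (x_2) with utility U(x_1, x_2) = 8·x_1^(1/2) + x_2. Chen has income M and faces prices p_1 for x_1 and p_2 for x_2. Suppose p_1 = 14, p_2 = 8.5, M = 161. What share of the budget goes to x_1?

share on x_1 = 0.5129

Utility is quasi-linear in x_2; the FOC for x_1 is 4/√x_1 = p_1/p_2.
Solve: √x_1 = 4·p_2/p_1, so x_1*(p_1,p_2) = (4·p_2/p_1)², and x_2* = (M − p_1·x_1*)/p_2.
Plugging in: x_1* = (4·8.5/14)² = 5.898, x_2* = 9.2269.
Expenditure on x_1: 14·5.898 = 82.5714; share = 0.5129.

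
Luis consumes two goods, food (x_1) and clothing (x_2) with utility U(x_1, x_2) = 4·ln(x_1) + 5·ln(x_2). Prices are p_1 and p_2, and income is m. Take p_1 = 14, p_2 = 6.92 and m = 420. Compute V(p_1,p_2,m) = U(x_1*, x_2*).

Demand: x_1*(p_1,p_2,m) = 4/9·m/p_1 and x_2* = 5/9·m/p_2.
At p_1=14, p_2=6.92, m=420: x_1* = 4/9·420/14 = 13.3333, x_2* = 33.7187.
Utility at the optimum: U(13.3333, 33.7187) = 27.9513.

V = 27.9513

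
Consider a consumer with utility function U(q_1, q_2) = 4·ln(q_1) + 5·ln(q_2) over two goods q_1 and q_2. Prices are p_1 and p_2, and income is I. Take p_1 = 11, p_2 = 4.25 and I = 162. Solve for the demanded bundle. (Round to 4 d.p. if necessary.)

q_1* = 6.5455, q_2* = 21.1765

MU_q_1/MU_q_2 = (4·q_2)/(5·q_1); tangency sets this equal to p_1/p_2.
So 4·p_2·q_2 = 5·p_1·q_1; combined with the budget, a share 4/9 of income goes to q_1.
Demand: q_1*(p_1,p_2,I) = 4/9·I/p_1 and q_2* = 5/9·I/p_2.
At p_1=11, p_2=4.25, I=162: q_1* = 4/9·162/11 = 6.5455, q_2* = 21.1765.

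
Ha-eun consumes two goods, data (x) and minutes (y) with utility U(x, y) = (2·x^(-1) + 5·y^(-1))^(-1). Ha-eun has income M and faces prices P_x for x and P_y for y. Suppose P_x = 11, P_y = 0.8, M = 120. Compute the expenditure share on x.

MU_x ∝ 2·x^(-2), MU_y ∝ 5·y^(-2), so MRS = (2/5)·(y/x)^(2) = P_x/P_y.
Solve for the ratio: y/x = [(5/2)·P_x/P_y]^(0.5).
With the ratio pinned down, the budget gives x* = M/(P_x + P_y·(y/x)) and y* = (y/x)·x*.
Numerically y/x = 5.86302, so x* = 120/(11 + 0.8·5.86302) = 7.648 and y* = 5.86302·7.648 = 44.8403.
Expenditure on x: 11·7.648 = 84.1278; share = 0.7011.

share on x = 0.7011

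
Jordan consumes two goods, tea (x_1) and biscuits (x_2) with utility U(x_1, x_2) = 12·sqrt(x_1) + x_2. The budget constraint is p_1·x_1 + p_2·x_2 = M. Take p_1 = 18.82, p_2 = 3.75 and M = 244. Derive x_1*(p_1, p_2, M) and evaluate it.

Utility is quasi-linear in x_2; the FOC for x_1 is 6/√x_1 = p_1/p_2.
Solve: √x_1 = 6·p_2/p_1, so x_1*(p_1,p_2) = (6·p_2/p_1)², and x_2* = (M − p_1·x_1*)/p_2.
Plugging in: x_1* = (6·3.75/18.82)² = 1.4293.

x_1* = 1.4293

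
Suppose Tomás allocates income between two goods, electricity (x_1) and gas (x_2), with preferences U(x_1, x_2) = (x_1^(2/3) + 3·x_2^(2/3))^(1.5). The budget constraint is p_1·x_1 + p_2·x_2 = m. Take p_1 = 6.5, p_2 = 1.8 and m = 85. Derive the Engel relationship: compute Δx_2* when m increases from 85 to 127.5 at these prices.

Δx_2* = 23.5442

From the CES first-order condition, (1/3)·(x_2/x_1)^(1/3) = p_1/p_2.
Hence x_2/x_1 = (3·p_1/p_2)^(1/(1/3)), i.e. raised to the 3 power.
Substitute x_2 = (x_2/x_1)·x_1 into the budget: x_1* = m/(p_1 + p_2·(x_2/x_1)).
Numerically x_2/x_1 = 1271.412037, so x_1* = 85/(6.5 + 1.8·1271.412037) = 0.037 and x_2* = 1271.412037·0.037 = 47.0885.
At m' = 127.5: x_2* = 70.6327. Change: 70.6327 − 47.0885 = 23.5442.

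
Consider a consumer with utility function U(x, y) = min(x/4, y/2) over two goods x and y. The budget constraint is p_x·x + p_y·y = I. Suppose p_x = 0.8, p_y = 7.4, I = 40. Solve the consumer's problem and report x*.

x* = 8.8889

With perfect complements, no substitution: consume in ratio x:y = 4:2.
Budget: p_x·x + p_y·(1/2)·x = I, so (4·p_x + 2·p_y)·x = 4·I.
Demand: x*(p_x,p_y,I) = 4·I/(4·p_x + 2·p_y), y* = 2·I/(4·p_x + 2·p_y).
Here 4·0.8 + 2·7.4 = 18, giving x* = 8.8889.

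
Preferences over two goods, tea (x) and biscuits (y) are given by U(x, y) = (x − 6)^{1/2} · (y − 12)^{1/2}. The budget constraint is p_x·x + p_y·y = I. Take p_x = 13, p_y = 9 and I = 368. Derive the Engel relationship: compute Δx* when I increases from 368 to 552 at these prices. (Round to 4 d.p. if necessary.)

After buying the subsistence bundle (6, 12), a share 0.5 of the remaining income goes to x: x* = 6 + 0.5·(I − 6p_x − 12p_y)/p_x.
Discretionary income = 368 − 6·13 − 12·9 = 182; x* = 6 + 0.5·182/13 = 13.
At I' = 552: x* = 20.0769. Change: 20.0769 − 13 = 7.0769.

Δx* = 7.0769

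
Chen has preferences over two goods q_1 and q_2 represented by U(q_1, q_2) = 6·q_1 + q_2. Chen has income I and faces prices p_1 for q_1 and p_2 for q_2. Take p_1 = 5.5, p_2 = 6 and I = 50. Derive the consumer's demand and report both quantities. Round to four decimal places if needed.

q_1* = 9.0909, q_2* = 0

Perfect substitutes: compare marginal utility per dollar. 6/p_1 vs 1/p_2 → 1.0909 vs 0.1667.
q_1 gives more utility per dollar, so spend all income on q_1: q_1* = I/p_1, q_2* = 0.
Numerically: q_1* = 9.0909, q_2* = 0.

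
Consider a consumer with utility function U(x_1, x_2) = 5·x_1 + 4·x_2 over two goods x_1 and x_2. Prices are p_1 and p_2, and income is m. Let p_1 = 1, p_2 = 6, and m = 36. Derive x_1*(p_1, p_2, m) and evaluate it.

x_1 gives more utility per dollar, so spend all income on x_1: x_1* = m/p_1, x_2* = 0.
Numerically: x_1* = 36, x_2* = 0.

x_1* = 36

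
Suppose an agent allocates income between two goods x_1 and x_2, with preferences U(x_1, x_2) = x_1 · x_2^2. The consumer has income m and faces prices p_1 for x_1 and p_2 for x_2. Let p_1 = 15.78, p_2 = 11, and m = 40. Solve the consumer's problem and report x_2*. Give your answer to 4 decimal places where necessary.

x_2* = 2.4242

MU_x_1/MU_x_2 = (x_2)/(2·x_1); tangency sets this equal to p_1/p_2.
Rearranging, p_2·x_2 = 2·p_1·x_1. Substituting into the budget gives p_1·x_1·(1 + 2) = m.
Demand: x_1*(p_1,p_2,m) = 1/3·m/p_1 and x_2* = 2/3·m/p_2.
At p_1=15.78, p_2=11, m=40: x_2* = 2/3·40/11 = 2.4242.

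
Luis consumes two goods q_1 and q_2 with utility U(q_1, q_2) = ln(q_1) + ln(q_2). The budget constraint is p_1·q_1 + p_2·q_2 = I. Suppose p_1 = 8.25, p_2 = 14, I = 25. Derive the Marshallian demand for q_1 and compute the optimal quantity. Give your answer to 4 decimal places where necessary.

q_1* = 1.5152

Demand: q_1*(p_1,p_2,I) = 0.5·I/p_1 and q_2* = 0.5·I/p_2.
At p_1=8.25, p_2=14, I=25: q_1* = 0.5·25/8.25 = 1.5152.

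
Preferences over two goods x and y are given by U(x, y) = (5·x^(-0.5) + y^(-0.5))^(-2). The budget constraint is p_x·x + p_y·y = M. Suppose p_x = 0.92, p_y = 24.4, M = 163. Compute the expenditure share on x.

share on x = 0.4951

From the CES first-order condition, 5·(y/x)^(1.5) = p_x/p_y.
Hence y/x = ((1/5)·p_x/p_y)^(1/(1.5)), i.e. raised to the 2/3 power.
With the ratio pinned down, the budget gives x* = M/(p_x + p_y·(y/x)) and y* = (y/x)·x*.
Numerically y/x = 0.038455, so x* = 163/(0.92 + 24.4·0.038455) = 87.7146 and y* = 0.038455·87.7146 = 3.3731.
Expenditure on x: 0.92·87.7146 = 80.6974; share = 0.4951.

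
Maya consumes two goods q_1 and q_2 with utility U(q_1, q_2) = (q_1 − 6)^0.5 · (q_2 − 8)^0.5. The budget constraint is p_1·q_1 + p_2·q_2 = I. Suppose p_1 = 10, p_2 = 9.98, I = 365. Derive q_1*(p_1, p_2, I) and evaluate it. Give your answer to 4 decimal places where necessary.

q_1* = 17.258

Let q_1' = q_1−6, q_2' = q_2−8. MRS = q_2'/q_1' = p_1/p_2.
After buying the subsistence bundle (6, 8), a share 0.5 of the remaining income goes to q_1: q_1* = 6 + 0.5·(I − 6p_1 − 8p_2)/p_1.
Discretionary income = 365 − 6·10 − 8·9.98 = 225.16; q_1* = 6 + 0.5·225.16/10 = 17.258.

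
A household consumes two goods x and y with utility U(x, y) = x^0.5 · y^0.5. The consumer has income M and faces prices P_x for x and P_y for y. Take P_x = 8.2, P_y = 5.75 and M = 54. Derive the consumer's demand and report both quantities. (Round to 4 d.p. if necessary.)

x* = 3.2927, y* = 4.6957

MU_x/MU_y = (0.5·y)/(0.5·x); tangency sets this equal to P_x/P_y.
Rearranging, P_y·y = P_x·x. Substituting into the budget gives P_x·x·(1 + 1) = M.
Demand: x*(P_x,P_y,M) = 0.5·M/P_x and y* = 0.5·M/P_y.
At P_x=8.2, P_y=5.75, M=54: x* = 0.5·54/8.2 = 3.2927, y* = 4.6957.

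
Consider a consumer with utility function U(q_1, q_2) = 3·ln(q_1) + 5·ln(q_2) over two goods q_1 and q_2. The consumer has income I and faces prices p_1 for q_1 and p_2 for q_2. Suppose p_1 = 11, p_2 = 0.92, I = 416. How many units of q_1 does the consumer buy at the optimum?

q_1* = 14.1818

Tangency: MRS = (3/5)·q_2/q_1 = p_1/p_2.
Rearranging, p_2·q_2 = (5/3)·p_1·q_1. Substituting into the budget gives p_1·q_1·(1 + (5/3)) = I.
Demand: q_1*(p_1,p_2,I) = 0.375·I/p_1 and q_2* = 0.625·I/p_2.
At p_1=11, p_2=0.92, I=416: q_1* = 0.375·416/11 = 14.1818.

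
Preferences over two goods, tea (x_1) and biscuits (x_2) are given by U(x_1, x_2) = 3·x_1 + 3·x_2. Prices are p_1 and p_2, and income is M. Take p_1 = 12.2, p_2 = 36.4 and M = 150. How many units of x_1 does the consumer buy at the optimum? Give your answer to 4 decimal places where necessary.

x_1* = 12.2951

Perfect substitutes: compare marginal utility per dollar. 3/p_1 vs 3/p_2 → 0.2459 vs 0.0824.
x_1 gives more utility per dollar, so spend all income on x_1: x_1* = M/p_1, x_2* = 0.
Numerically: x_1* = 12.2951, x_2* = 0.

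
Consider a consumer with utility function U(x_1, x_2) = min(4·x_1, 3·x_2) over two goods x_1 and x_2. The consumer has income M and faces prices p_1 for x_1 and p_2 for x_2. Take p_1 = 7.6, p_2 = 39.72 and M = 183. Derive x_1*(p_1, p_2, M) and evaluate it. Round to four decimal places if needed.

x_1* = 3.0218

With perfect complements, no substitution: consume in ratio x_1:x_2 = 3:4.
Budget: p_1·x_1 + p_2·(4/3)·x_1 = M, so (3·p_1 + 4·p_2)·x_1 = 3·M.
Demand: x_1*(p_1,p_2,M) = 3·M/(3·p_1 + 4·p_2), x_2* = 4·M/(3·p_1 + 4·p_2).
Here 3·7.6 + 4·39.72 = 181.68, giving x_1* = 3.0218.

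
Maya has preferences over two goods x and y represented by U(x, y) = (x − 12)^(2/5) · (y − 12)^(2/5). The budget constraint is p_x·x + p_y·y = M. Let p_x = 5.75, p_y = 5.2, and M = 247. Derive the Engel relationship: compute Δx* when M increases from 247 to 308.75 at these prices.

Δx* = 5.3696

This is Cobb-Douglas in (x−12, y−12): tangency gives 0.4·p_y·(y−12) = 0.4·p_x·(x−12).
After buying the subsistence bundle (12, 12), a share 0.5 of the remaining income goes to x: x* = 12 + 0.5·(M − 12p_x − 12p_y)/p_x.
Discretionary income = 247 − 12·5.75 − 12·5.2 = 115.6; x* = 12 + 0.5·115.6/5.75 = 22.0522.
At M' = 308.75: x* = 27.4217. Change: 27.4217 − 22.0522 = 5.3696.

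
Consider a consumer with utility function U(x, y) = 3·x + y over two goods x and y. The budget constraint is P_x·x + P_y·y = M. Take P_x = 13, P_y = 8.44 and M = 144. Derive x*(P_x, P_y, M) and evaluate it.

x* = 11.0769

Perfect substitutes: compare marginal utility per dollar. 3/P_x vs 1/P_y → 0.2308 vs 0.1185.
x gives more utility per dollar, so spend all income on x: x* = M/P_x, y* = 0.
Numerically: x* = 11.0769, y* = 0.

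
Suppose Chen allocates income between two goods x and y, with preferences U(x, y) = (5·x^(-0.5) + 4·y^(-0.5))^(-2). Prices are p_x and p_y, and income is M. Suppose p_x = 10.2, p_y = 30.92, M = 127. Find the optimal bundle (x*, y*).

x* = 5.5406, y* = 2.2796

MRS = MU_x/MU_y = (5/4)·(y/x)^(1.5). Set equal to p_x/p_y.
Solve for the ratio: y/x = [(4/5)·p_x/p_y]^(2/3).
With the ratio pinned down, the budget gives x* = M/(p_x + p_y·(y/x)) and y* = (y/x)·x*.
Numerically y/x = 0.411434, so x* = 127/(10.2 + 30.92·0.411434) = 5.5406 and y* = 0.411434·5.5406 = 2.2796.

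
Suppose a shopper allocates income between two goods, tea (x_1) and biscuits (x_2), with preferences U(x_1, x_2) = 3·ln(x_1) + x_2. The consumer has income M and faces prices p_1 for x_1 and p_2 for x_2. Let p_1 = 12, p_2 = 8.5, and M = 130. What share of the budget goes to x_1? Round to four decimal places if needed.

share on x_1 = 0.1962

So x_1*(p_1,p_2) = 3·p_2/p_1, independent of income; and x_2* = (M − 3·p_2)/p_2.
At the given prices: x_1* = 3·8.5/12 = 2.125, and x_2* = 12.2941.
Expenditure on x_1: 12·2.125 = 25.5; share = 0.1962.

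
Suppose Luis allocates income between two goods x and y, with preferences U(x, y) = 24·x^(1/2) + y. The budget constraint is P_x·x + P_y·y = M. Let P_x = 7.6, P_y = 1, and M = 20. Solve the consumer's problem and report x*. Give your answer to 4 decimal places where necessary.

x* = 2.4931

MU_x = 12/√x, MU_y = 1. Tangency: 12/√x = P_x/P_y.
Solve: √x = 12·P_y/P_x, so x*(P_x,P_y) = (12·P_y/P_x)², and y* = (M − P_x·x*)/P_y.
Plugging in: x* = (12·1/7.6)² = 2.4931.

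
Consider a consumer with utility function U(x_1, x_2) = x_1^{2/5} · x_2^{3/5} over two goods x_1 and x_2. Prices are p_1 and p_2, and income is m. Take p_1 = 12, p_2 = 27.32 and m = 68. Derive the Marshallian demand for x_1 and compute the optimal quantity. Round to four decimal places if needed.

The MRS is (2/3)·x_2/x_1. Set MRS = p_1/p_2.
So 0.4·p_2·x_2 = 0.6·p_1·x_1; combined with the budget, a share 0.4 of income goes to x_1.
Demand: x_1*(p_1,p_2,m) = 0.4·m/p_1 and x_2* = 0.6·m/p_2.
At p_1=12, p_2=27.32, m=68: x_1* = 0.4·68/12 = 2.2667.

x_1* = 2.2667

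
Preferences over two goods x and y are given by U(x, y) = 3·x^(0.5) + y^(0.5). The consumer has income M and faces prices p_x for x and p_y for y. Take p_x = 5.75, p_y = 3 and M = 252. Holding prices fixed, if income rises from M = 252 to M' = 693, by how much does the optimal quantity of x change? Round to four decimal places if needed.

From the CES first-order condition, 3·(y/x)^(0.5) = p_x/p_y.
Hence y/x = ((1/3)·p_x/p_y)^(1/(0.5)), i.e. raised to the 2 power.
With the ratio pinned down, the budget gives x* = M/(p_x + p_y·(y/x)) and y* = (y/x)·x*.
Numerically y/x = 0.408179, so x* = 252/(5.75 + 3·0.408179) = 36.1314.
At M' = 693: x* = 99.3614. Change: 99.3614 − 36.1314 = 63.23.

Δx* = 63.23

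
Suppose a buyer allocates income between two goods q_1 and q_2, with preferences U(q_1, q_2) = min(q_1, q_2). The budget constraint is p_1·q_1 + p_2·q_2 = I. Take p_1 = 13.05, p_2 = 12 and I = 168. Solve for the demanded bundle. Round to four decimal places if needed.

Here 13.05 + 12 = 25.05, giving q_1* = 6.7066 and q_2* = 6.7066.

q_1* = 6.7066, q_2* = 6.7066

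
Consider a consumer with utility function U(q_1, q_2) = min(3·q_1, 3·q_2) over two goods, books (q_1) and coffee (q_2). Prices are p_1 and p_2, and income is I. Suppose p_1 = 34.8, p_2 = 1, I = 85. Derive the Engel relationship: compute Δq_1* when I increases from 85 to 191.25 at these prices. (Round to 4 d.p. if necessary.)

Here 3·34.8 + 3·1 = 107.4, giving q_1* = 2.3743.
At I' = 191.25: q_1* = 5.3422. Change: 5.3422 − 2.3743 = 2.9679.

Δq_1* = 2.9679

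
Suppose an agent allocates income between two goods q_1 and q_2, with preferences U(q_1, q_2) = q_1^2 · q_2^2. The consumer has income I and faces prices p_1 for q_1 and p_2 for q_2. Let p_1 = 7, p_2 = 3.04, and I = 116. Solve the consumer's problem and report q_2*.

MU_q_1/MU_q_2 = (2·q_2)/(2·q_1); tangency sets this equal to p_1/p_2.
Rearranging, p_2·q_2 = p_1·q_1. Substituting into the budget gives p_1·q_1·(1 + 1) = I.
Demand: q_1*(p_1,p_2,I) = 0.5·I/p_1 and q_2* = 0.5·I/p_2.
At p_1=7, p_2=3.04, I=116: q_2* = 0.5·116/3.04 = 19.0789.

q_2* = 19.0789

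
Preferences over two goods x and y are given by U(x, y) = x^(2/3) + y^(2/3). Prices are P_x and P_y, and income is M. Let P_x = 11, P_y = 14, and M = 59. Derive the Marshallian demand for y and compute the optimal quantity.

y* = 1.6086

From the CES first-order condition, (y/x)^(1/3) = P_x/P_y.
Hence y/x = (P_x/P_y)^(1/(1/3)), i.e. raised to the 3 power.
Substitute y = (y/x)·x into the budget: x* = M/(P_x + P_y·(y/x)).
Numerically y/x = 0.485058, so x* = 59/(11 + 14·0.485058) = 3.3163 and y* = 0.485058·3.3163 = 1.6086.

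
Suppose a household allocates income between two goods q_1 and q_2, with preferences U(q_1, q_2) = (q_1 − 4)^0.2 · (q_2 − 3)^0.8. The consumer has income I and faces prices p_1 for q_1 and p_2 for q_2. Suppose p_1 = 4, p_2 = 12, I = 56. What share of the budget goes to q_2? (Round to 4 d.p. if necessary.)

share on q_2 = 0.7

MRS = (1/4)·(q_2−3)/(q_1−4). Tangency with p_1/p_2 gives q_2−3 = 4·(p_1/p_2)·(q_1−4).
After buying the subsistence bundle (4, 3), a share 0.2 of the remaining income goes to q_1: q_1* = 4 + 0.2·(I − 4p_1 − 3p_2)/p_1.
Discretionary income = 56 − 4·4 − 3·12 = 4; q_1* = 4 + 0.2·4/4 = 4.2; q_2* = 3 + 0.8·4/12 = 3.2667.
Expenditure on q_2: 12·3.2667 = 39.2; share = 0.7.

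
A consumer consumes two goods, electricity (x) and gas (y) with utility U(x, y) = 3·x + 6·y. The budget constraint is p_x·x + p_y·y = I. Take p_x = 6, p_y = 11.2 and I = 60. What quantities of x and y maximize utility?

x* = 0, y* = 5.3571

Linear utility — the consumer picks whichever good has higher MU/price: 3/6 = 0.5 vs 6/11.2 = 0.5357.
y gives more utility per dollar, so spend all income on y: y* = I/p_y, x* = 0.
Numerically: x* = 0, y* = 5.3571.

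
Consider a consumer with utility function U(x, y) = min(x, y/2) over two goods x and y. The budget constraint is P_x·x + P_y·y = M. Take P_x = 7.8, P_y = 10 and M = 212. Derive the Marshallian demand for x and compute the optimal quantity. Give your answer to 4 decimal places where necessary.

x* = 7.6259

Leontief preferences: the optimum is at the kink where x/1 = y/2, i.e. y = 2·x.
Budget: P_x·x + P_y·2·x = M, so (P_x + 2·P_y)·x = M.
Demand: x*(P_x,P_y,M) = M/(P_x + 2·P_y), y* = 2·M/(P_x + 2·P_y).
Here 7.8 + 2·10 = 27.8, giving x* = 7.6259.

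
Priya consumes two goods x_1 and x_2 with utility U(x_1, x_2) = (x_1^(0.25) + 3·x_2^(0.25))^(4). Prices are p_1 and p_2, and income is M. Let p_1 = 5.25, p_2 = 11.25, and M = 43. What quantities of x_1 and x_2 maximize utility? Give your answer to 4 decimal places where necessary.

From the CES first-order condition, (1/3)·(x_2/x_1)^(0.75) = p_1/p_2.
Solve for the ratio: x_2/x_1 = [3·p_1/p_2]^(4/3).
Substitute x_2 = (x_2/x_1)·x_1 into the budget: x_1* = M/(p_1 + p_2·(x_2/x_1)).
Numerically x_2/x_1 = 1.566165, so x_1* = 43/(5.25 + 11.25·1.566165) = 1.8802 and x_2* = 1.566165·1.8802 = 2.9448.

x_1* = 1.8802, x_2* = 2.9448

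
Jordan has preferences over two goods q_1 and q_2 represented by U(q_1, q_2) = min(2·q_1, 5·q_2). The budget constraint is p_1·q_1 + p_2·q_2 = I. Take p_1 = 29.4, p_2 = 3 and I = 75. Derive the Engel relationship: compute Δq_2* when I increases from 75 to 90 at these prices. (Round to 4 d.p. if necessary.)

With perfect complements, no substitution: consume in ratio q_1:q_2 = 5:2.
Budget: p_1·q_1 + p_2·(2/5)·q_1 = I, so (5·p_1 + 2·p_2)·q_1 = 5·I.
Demand: q_1*(p_1,p_2,I) = 5·I/(5·p_1 + 2·p_2), q_2* = 2·I/(5·p_1 + 2·p_2).
Here 5·29.4 + 2·3 = 153, giving q_2* = 0.9804.
At I' = 90: q_2* = 1.1765. Change: 1.1765 − 0.9804 = 0.1961.

Δq_2* = 0.1961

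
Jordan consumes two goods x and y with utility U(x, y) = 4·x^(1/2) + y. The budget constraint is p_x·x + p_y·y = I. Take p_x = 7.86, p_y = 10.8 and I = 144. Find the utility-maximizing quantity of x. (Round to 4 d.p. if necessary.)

MU_x = 2/√x, MU_y = 1. Tangency: 2/√x = p_x/p_y.
Solve: √x = 2·p_y/p_x, so x*(p_x,p_y) = (2·p_y/p_x)², and y* = (I − p_x·x*)/p_y.
Plugging in: x* = (2·10.8/7.86)² = 7.552.

x* = 7.552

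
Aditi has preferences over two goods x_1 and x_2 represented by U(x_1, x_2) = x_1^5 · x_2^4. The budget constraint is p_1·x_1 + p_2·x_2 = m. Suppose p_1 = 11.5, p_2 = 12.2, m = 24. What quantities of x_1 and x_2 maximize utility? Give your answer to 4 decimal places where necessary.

MU_x_1/MU_x_2 = (5·x_2)/(4·x_1); tangency sets this equal to p_1/p_2.
So 5·p_2·x_2 = 4·p_1·x_1; combined with the budget, a share 5/9 of income goes to x_1.
Demand: x_1*(p_1,p_2,m) = 5/9·m/p_1 and x_2* = 4/9·m/p_2.
At p_1=11.5, p_2=12.2, m=24: x_1* = 5/9·24/11.5 = 1.1594, x_2* = 0.8743.

x_1* = 1.1594, x_2* = 0.8743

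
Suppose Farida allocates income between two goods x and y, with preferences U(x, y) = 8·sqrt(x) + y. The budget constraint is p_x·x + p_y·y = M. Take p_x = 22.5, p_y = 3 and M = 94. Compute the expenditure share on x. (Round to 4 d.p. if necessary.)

share on x = 0.0681

Plugging in: x* = (4·3/22.5)² = 0.2844, y* = 29.2.
Expenditure on x: 22.5·0.2844 = 6.4; share = 0.0681.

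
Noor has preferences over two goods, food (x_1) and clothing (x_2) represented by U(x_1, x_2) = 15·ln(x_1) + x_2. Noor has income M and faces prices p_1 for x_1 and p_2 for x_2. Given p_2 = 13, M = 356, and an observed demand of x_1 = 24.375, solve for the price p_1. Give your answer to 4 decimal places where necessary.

Set MRS = p_1/p_2: (15/x_1)/1 = p_1/p_2.
So x_1*(p_1,p_2) = 15·p_2/p_1, independent of income; and x_2* = (M − 15·p_2)/p_2.
Set x_1* = 24.375 in the demand function and solve for p_1: p_1 = 8.

p_1 = 8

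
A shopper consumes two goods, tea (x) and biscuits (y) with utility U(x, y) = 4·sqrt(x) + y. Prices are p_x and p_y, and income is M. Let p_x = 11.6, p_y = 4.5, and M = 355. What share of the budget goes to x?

MU_x = 2/√x, MU_y = 1. Tangency: 2/√x = p_x/p_y.
Thus x* = (2·p_y/p_x)² — independent of M — with the rest of income spent on y.
Plugging in: x* = (2·4.5/11.6)² = 0.602, y* = 77.3372.
Expenditure on x: 11.6·0.602 = 6.9828; share = 0.0197.

share on x = 0.0197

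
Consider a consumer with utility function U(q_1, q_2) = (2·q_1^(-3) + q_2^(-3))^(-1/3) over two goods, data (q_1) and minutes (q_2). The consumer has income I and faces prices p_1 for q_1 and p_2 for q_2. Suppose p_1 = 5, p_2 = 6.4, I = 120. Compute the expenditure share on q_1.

MU_q_1 ∝ 2·q_1^(-4), MU_q_2 ∝ q_2^(-4), so MRS = 2·(q_2/q_1)^(4) = p_1/p_2.
Solve for the ratio: q_2/q_1 = [(1/2)·p_1/p_2]^(0.25).
With the ratio pinned down, the budget gives q_1* = I/(p_1 + p_2·(q_2/q_1)) and q_2* = (q_2/q_1)·q_1*.
Numerically q_2/q_1 = 0.790569, so q_1* = 120/(5 + 6.4·0.790569) = 11.9289 and q_2* = 0.790569·11.9289 = 9.4306.
Expenditure on q_1: 5·11.9289 = 59.6443; share = 0.497.

share on q_1 = 0.497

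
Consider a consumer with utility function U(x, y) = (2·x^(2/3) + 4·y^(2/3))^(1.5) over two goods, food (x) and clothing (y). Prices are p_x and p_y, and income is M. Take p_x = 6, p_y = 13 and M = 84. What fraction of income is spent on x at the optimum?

share on x = 0.3698

MU_x ∝ 2·x^(-1/3), MU_y ∝ 4·y^(-1/3), so MRS = (1/2)·(y/x)^(1/3) = p_x/p_y.
Solve for the ratio: y/x = [2·p_x/p_y]^(3).
Substitute y = (y/x)·x into the budget: x* = M/(p_x + p_y·(y/x)).
Numerically y/x = 0.786527, so x* = 84/(6 + 13·0.786527) = 5.1772 and y* = 0.786527·5.1772 = 4.072.
Expenditure on x: 6·5.1772 = 31.0635; share = 0.3698.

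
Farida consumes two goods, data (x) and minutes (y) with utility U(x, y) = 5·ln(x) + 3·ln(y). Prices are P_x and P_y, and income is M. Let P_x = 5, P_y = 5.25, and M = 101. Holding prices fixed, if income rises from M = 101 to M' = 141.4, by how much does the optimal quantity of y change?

MU_x/MU_y = (5·y)/(3·x); tangency sets this equal to P_x/P_y.
So 5·P_y·y = 3·P_x·x; combined with the budget, a share 0.625 of income goes to x.
Demand: x*(P_x,P_y,M) = 0.625·M/P_x and y* = 0.375·M/P_y.
At P_x=5, P_y=5.25, M=101: y* = 0.375·101/5.25 = 7.2143.
At M' = 141.4: y* = 10.1. Change: 10.1 − 7.2143 = 2.8857.

Δy* = 2.8857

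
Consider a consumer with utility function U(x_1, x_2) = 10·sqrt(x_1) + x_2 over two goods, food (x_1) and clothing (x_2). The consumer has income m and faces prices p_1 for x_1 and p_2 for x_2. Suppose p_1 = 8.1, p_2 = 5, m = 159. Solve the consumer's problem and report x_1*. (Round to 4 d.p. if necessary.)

Set MRS = p_1/p_2: 5·x_1^(−1/2) = p_1/p_2.
Solve: √x_1 = 5·p_2/p_1, so x_1*(p_1,p_2) = (5·p_2/p_1)², and x_2* = (m − p_1·x_1*)/p_2.
Plugging in: x_1* = (5·5/8.1)² = 9.526.

x_1* = 9.526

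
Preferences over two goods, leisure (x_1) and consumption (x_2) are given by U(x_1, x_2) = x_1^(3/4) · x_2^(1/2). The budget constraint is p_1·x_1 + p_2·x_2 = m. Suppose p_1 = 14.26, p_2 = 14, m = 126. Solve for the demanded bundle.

The MRS is (3/2)·x_2/x_1. Set MRS = p_1/p_2.
So 0.75·p_2·x_2 = 0.5·p_1·x_1; combined with the budget, a share 0.6 of income goes to x_1.
Demand: x_1*(p_1,p_2,m) = 0.6·m/p_1 and x_2* = 0.4·m/p_2.
At p_1=14.26, p_2=14, m=126: x_1* = 0.6·126/14.26 = 5.3015, x_2* = 3.6.

x_1* = 5.3015, x_2* = 3.6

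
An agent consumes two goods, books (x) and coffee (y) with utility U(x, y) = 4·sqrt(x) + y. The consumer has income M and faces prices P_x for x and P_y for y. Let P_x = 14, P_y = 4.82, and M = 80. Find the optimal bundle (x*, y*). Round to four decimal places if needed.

x* = 0.4741, y* = 15.2204

MU_x = 2/√x, MU_y = 1. Tangency: 2/√x = P_x/P_y.
Solve: √x = 2·P_y/P_x, so x*(P_x,P_y) = (2·P_y/P_x)², and y* = (M − P_x·x*)/P_y.
Plugging in: x* = (2·4.82/14)² = 0.4741, y* = 15.2204.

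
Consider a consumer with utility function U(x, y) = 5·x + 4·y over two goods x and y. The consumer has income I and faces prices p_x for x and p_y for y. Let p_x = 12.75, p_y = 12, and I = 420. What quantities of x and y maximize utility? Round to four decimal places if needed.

x* = 32.9412, y* = 0

Perfect substitutes: compare marginal utility per dollar. 5/p_x vs 4/p_y → 0.3922 vs 0.3333.
x gives more utility per dollar, so spend all income on x: x* = I/p_x, y* = 0.
Numerically: x* = 32.9412, y* = 0.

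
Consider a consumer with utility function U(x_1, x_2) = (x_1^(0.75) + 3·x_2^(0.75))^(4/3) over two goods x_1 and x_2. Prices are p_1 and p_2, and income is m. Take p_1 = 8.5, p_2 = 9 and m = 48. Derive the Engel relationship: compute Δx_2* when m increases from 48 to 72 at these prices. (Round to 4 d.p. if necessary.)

From the CES first-order condition, (1/3)·(x_2/x_1)^(0.25) = p_1/p_2.
Solve for the ratio: x_2/x_1 = [3·p_1/p_2]^(4).
Substitute x_2 = (x_2/x_1)·x_1 into the budget: x_1* = m/(p_1 + p_2·(x_2/x_1)).
Numerically x_2/x_1 = 64.445216, so x_1* = 48/(8.5 + 9·64.445216) = 0.0816 and x_2* = 64.445216·0.0816 = 5.2563.
At m' = 72: x_2* = 7.8845. Change: 7.8845 − 5.2563 = 2.6282.

Δx_2* = 2.6282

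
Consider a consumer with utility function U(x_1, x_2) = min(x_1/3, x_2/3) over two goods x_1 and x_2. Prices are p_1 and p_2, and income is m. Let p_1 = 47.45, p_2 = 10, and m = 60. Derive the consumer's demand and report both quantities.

x_1* = 1.0444, x_2* = 1.0444

With perfect complements, no substitution: consume in ratio x_1:x_2 = 3:3.
Budget: p_1·x_1 + p_2·x_1 = m, so (3·p_1 + 3·p_2)·x_1 = 3·m.
Demand: x_1*(p_1,p_2,m) = 3·m/(3·p_1 + 3·p_2), x_2* = 3·m/(3·p_1 + 3·p_2).
Here 3·47.45 + 3·10 = 172.35, giving x_1* = 1.0444 and x_2* = 1.0444.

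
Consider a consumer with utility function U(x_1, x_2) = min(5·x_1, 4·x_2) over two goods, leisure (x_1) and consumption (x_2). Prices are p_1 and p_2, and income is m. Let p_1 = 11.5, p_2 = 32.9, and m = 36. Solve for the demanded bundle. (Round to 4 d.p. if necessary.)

x_1* = 0.6841, x_2* = 0.8551

Leontief preferences: the optimum is at the kink where x_1/4 = x_2/5, i.e. x_2 = (5/4)·x_1.
Budget: p_1·x_1 + p_2·(5/4)·x_1 = m, so (4·p_1 + 5·p_2)·x_1 = 4·m.
Demand: x_1*(p_1,p_2,m) = 4·m/(4·p_1 + 5·p_2), x_2* = 5·m/(4·p_1 + 5·p_2).
Here 4·11.5 + 5·32.9 = 210.5, giving x_1* = 0.6841 and x_2* = 0.8551.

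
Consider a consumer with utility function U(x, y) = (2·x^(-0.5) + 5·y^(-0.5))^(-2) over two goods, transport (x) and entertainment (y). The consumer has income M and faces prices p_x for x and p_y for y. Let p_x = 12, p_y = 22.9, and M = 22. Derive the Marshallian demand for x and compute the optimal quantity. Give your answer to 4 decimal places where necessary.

From the CES first-order condition, (2/5)·(y/x)^(1.5) = p_x/p_y.
Hence y/x = ((5/2)·p_x/p_y)^(1/(1.5)), i.e. raised to the 2/3 power.
With the ratio pinned down, the budget gives x* = M/(p_x + p_y·(y/x)) and y* = (y/x)·x*.
Numerically y/x = 1.197266, so x* = 22/(12 + 22.9·1.197266) = 0.5581.

x* = 0.5581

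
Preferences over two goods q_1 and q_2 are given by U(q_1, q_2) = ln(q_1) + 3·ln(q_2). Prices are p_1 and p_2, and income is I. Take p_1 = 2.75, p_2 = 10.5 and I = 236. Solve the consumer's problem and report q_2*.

MU_q_1/MU_q_2 = (q_2)/(3·q_1); tangency sets this equal to p_1/p_2.
Rearranging, p_2·q_2 = 3·p_1·q_1. Substituting into the budget gives p_1·q_1·(1 + 3) = I.
Demand: q_1*(p_1,p_2,I) = 0.25·I/p_1 and q_2* = 0.75·I/p_2.
At p_1=2.75, p_2=10.5, I=236: q_2* = 0.75·236/10.5 = 16.8571.

q_2* = 16.8571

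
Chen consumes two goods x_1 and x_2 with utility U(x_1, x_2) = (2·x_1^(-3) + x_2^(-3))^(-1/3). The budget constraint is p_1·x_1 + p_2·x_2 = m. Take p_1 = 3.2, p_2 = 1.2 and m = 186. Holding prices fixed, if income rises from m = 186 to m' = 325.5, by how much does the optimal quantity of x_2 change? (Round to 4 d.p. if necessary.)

From the CES first-order condition, 2·(x_2/x_1)^(4) = p_1/p_2.
Hence x_2/x_1 = ((1/2)·p_1/p_2)^(1/(4)), i.e. raised to the 0.25 power.
With the ratio pinned down, the budget gives x_1* = m/(p_1 + p_2·(x_2/x_1)) and x_2* = (x_2/x_1)·x_1*.
Numerically x_2/x_1 = 1.07457, so x_1* = 186/(3.2 + 1.2·1.07457) = 41.4302 and x_2* = 1.07457·41.4302 = 44.5196.
At m' = 325.5: x_2* = 77.9093. Change: 77.9093 − 44.5196 = 33.3897.

Δx_2* = 33.3897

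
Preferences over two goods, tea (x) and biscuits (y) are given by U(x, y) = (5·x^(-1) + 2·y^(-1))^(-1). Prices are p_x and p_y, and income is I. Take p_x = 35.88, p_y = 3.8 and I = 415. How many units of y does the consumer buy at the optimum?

y* = 18.6413

MU_x ∝ 5·x^(-2), MU_y ∝ 2·y^(-2), so MRS = (5/2)·(y/x)^(2) = p_x/p_y.
Solve for the ratio: y/x = [(2/5)·p_x/p_y]^(0.5).
With the ratio pinned down, the budget gives x* = I/(p_x + p_y·(y/x)) and y* = (y/x)·x*.
Numerically y/x = 1.94341, so x* = 415/(35.88 + 3.8·1.94341) = 9.5921 and y* = 1.94341·9.5921 = 18.6413.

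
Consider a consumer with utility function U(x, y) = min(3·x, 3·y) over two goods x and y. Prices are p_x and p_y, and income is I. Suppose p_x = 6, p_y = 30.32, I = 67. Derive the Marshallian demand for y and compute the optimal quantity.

Demand: x*(p_x,p_y,I) = 3·I/(3·p_x + 3·p_y), y* = 3·I/(3·p_x + 3·p_y).
Here 3·6 + 3·30.32 = 108.96, giving y* = 1.8447.

y* = 1.8447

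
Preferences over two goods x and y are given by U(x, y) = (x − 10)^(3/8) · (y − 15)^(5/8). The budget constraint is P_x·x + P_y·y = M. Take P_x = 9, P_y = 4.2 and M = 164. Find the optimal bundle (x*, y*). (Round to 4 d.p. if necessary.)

x* = 10.4583, y* = 16.6369

MRS = (3/5)·(y−15)/(x−10). Tangency with P_x/P_y gives y−15 = (5/3)·(P_x/P_y)·(x−10).
After buying the subsistence bundle (10, 15), a share 0.375 of the remaining income goes to x: x* = 10 + 0.375·(M − 10P_x − 15P_y)/P_x.
Discretionary income = 164 − 10·9 − 15·4.2 = 11; x* = 10 + 0.375·11/9 = 10.4583; y* = 15 + 0.625·11/4.2 = 16.6369.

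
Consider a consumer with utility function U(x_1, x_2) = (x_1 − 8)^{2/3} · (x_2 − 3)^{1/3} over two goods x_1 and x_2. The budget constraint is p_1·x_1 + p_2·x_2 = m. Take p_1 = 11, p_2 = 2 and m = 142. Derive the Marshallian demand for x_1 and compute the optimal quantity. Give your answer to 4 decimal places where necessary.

x_1* = 10.9091

MRS = 2·(x_2−3)/(x_1−8). Tangency with p_1/p_2 gives x_2−3 = (1/2)·(p_1/p_2)·(x_1−8).
Substituting into the budget: x_1* = 8 + 2/3·(m − 8·p_1 − 3·p_2)/p_1, and x_2* = 3 + 1/3·(…)/p_2.
Discretionary income = 142 − 8·11 − 3·2 = 48; x_1* = 8 + 2/3·48/11 = 10.9091.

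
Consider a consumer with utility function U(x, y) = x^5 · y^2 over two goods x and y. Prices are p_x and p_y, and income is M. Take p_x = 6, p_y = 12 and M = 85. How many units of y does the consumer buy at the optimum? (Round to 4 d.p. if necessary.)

The MRS is (5/2)·y/x. Set MRS = p_x/p_y.
Rearranging, p_y·y = (2/5)·p_x·x. Substituting into the budget gives p_x·x·(1 + (2/5)) = M.
Demand: x*(p_x,p_y,M) = 5/7·M/p_x and y* = 2/7·M/p_y.
At p_x=6, p_y=12, M=85: y* = 2/7·85/12 = 2.0238.

y* = 2.0238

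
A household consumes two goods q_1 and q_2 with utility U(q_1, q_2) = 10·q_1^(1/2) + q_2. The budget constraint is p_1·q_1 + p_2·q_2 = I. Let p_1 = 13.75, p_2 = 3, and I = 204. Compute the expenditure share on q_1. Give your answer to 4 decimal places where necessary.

Set MRS = p_1/p_2: 5·q_1^(−1/2) = p_1/p_2.
Thus q_1* = (5·p_2/p_1)² — independent of I — with the rest of income spent on q_2.
Plugging in: q_1* = (5·3/13.75)² = 1.1901, q_2* = 62.5455.
Expenditure on q_1: 13.75·1.1901 = 16.3636; share = 0.0802.

share on q_1 = 0.0802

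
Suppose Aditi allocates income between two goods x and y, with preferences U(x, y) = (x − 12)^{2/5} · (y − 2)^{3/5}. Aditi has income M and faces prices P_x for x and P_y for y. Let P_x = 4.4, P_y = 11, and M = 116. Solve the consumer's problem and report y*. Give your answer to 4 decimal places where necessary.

y* = 4.2473

Let x' = x−12, y' = y−2. MRS = (2/3)·y'/x' = P_x/P_y.
After buying the subsistence bundle (12, 2), a share 0.4 of the remaining income goes to x: x* = 12 + 0.4·(M − 12P_x − 2P_y)/P_x.
Discretionary income = 116 − 12·4.4 − 2·11 = 41.2; y* = 2 + 0.6·41.2/11 = 4.2473.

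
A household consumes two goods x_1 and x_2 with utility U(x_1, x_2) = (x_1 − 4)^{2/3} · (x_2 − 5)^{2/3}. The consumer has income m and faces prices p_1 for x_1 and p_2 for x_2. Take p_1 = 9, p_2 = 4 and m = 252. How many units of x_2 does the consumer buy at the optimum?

This is Cobb-Douglas in (x_1−4, x_2−5): tangency gives 2/3·p_2·(x_2−5) = 2/3·p_1·(x_1−4).
Substituting into the budget: x_1* = 4 + 0.5·(m − 4·p_1 − 5·p_2)/p_1, and x_2* = 5 + 0.5·(…)/p_2.
Discretionary income = 252 − 4·9 − 5·4 = 196; x_2* = 5 + 0.5·196/4 = 29.5.

x_2* = 29.5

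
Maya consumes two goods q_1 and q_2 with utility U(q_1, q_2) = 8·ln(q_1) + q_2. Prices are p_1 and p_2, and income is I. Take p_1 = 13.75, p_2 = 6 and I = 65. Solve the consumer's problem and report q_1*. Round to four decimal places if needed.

MU_q_1 = 8/q_1, MU_q_2 = 1. Tangency: 8/q_1 = p_1/p_2.
So q_1*(p_1,p_2) = 8·p_2/p_1, independent of income; and q_2* = (I − 8·p_2)/p_2.
At the given prices: q_1* = 8·6/13.75 = 3.4909.

q_1* = 3.4909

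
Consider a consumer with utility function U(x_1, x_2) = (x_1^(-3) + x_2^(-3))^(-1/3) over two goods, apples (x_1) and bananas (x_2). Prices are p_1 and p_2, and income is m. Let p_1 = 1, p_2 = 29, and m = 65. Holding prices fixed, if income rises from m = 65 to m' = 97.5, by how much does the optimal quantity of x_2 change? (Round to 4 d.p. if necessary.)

Δx_2* = 1.0377

MRS = MU_x_1/MU_x_2 = (x_2/x_1)^(4). Set equal to p_1/p_2.
Solve for the ratio: x_2/x_1 = [p_1/p_2]^(0.25).
Substitute x_2 = (x_2/x_1)·x_1 into the budget: x_1* = m/(p_1 + p_2·(x_2/x_1)).
Numerically x_2/x_1 = 0.430924, so x_1* = 65/(1 + 29·0.430924) = 4.816 and x_2* = 0.430924·4.816 = 2.0753.
At m' = 97.5: x_2* = 3.113. Change: 3.113 − 2.0753 = 1.0377.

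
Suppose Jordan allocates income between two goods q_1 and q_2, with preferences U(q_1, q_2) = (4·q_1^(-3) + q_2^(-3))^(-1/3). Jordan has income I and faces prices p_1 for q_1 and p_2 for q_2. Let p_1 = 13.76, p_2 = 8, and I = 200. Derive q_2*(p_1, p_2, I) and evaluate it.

q_2* = 8.0025

With the ratio pinned down, the budget gives q_1* = I/(p_1 + p_2·(q_2/q_1)) and q_2* = (q_2/q_1)·q_1*.
Numerically q_2/q_1 = 0.80978, so q_1* = 200/(13.76 + 8·0.80978) = 9.8823 and q_2* = 0.80978·9.8823 = 8.0025.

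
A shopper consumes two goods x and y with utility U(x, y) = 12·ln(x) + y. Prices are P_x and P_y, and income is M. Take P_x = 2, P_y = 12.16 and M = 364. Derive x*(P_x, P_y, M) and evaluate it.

x* = 72.96

MU_x = 12/x, MU_y = 1. Tangency: 12/x = P_x/P_y.
So x*(P_x,P_y) = 12·P_y/P_x, independent of income; and y* = (M − 12·P_y)/P_y.
At the given prices: x* = 12·12.16/2 = 72.96.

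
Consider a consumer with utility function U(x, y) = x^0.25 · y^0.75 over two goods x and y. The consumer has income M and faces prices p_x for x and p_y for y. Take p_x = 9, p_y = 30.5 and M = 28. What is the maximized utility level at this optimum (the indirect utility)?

Tangency: MRS = (1/3)·y/x = p_x/p_y.
Rearranging, p_y·y = 3·p_x·x. Substituting into the budget gives p_x·x·(1 + 3) = M.
Demand: x*(p_x,p_y,M) = 0.25·M/p_x and y* = 0.75·M/p_y.
At p_x=9, p_y=30.5, M=28: x* = 0.25·28/9 = 0.7778, y* = 0.6885.
Utility at the optimum: U(0.7778, 0.6885) = 0.7098.

V = 0.7098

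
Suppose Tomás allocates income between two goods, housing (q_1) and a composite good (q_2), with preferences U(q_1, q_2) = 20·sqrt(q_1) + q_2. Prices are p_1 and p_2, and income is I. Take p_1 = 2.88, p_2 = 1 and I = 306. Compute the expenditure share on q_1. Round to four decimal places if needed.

MU_q_1 = 10/√q_1, MU_q_2 = 1. Tangency: 10/√q_1 = p_1/p_2.
Solve: √q_1 = 10·p_2/p_1, so q_1*(p_1,p_2) = (10·p_2/p_1)², and q_2* = (I − p_1·q_1*)/p_2.
Plugging in: q_1* = (10·1/2.88)² = 12.0563, q_2* = 271.2778.
Expenditure on q_1: 2.88·12.0563 = 34.7222; share = 0.1135.

share on q_1 = 0.1135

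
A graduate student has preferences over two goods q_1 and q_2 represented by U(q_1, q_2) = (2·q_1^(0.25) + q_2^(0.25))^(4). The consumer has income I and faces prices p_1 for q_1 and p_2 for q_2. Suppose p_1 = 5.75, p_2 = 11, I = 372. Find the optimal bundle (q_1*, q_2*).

q_1* = 49.0237, q_2* = 8.1922

MU_q_1 ∝ 2·q_1^(-0.75), MU_q_2 ∝ q_2^(-0.75), so MRS = 2·(q_2/q_1)^(0.75) = p_1/p_2.
Hence q_2/q_1 = ((1/2)·p_1/p_2)^(1/(0.75)), i.e. raised to the 4/3 power.
With the ratio pinned down, the budget gives q_1* = I/(p_1 + p_2·(q_2/q_1)) and q_2* = (q_2/q_1)·q_1*.
Numerically q_2/q_1 = 0.167107, so q_1* = 372/(5.75 + 11·0.167107) = 49.0237 and q_2* = 0.167107·49.0237 = 8.1922.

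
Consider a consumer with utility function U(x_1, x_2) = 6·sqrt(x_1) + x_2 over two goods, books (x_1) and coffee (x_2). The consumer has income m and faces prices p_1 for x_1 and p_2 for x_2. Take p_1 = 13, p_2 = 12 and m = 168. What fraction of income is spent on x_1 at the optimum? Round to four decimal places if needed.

Utility is quasi-linear in x_2; the FOC for x_1 is 3/√x_1 = p_1/p_2.
Thus x_1* = (3·p_2/p_1)² — independent of m — with the rest of income spent on x_2.
Plugging in: x_1* = (3·12/13)² = 7.6686, x_2* = 5.6923.
Expenditure on x_1: 13·7.6686 = 99.6923; share = 0.5934.

share on x_1 = 0.5934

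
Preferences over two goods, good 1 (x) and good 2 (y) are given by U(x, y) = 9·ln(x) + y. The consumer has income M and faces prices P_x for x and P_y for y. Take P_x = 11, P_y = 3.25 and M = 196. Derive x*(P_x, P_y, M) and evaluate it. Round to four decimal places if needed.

x* = 2.6591

Set MRS = P_x/P_y: (9/x)/1 = P_x/P_y.
So x*(P_x,P_y) = 9·P_y/P_x, independent of income; and y* = (M − 9·P_y)/P_y.
At the given prices: x* = 9·3.25/11 = 2.6591.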